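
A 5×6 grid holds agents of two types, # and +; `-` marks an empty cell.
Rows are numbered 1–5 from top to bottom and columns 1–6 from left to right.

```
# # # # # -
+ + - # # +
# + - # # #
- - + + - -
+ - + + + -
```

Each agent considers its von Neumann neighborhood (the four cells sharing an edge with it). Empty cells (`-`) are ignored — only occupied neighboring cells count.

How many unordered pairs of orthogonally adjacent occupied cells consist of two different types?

7

Scan each occupied cell's neighbors to the right and below so each pair is counted once.
From row 1: 2 unlike of 8 pairs (running 2/8).
From row 2: 3 unlike of 8 pairs (running 5/16).
From row 3: 2 unlike of 4 pairs (running 7/20).
From row 4: 0 unlike of 3 pairs (running 7/23).
From row 5: 0 unlike of 2 pairs (running 7/25).
Total adjacent occupied pairs: 25; unlike-type pairs: 7.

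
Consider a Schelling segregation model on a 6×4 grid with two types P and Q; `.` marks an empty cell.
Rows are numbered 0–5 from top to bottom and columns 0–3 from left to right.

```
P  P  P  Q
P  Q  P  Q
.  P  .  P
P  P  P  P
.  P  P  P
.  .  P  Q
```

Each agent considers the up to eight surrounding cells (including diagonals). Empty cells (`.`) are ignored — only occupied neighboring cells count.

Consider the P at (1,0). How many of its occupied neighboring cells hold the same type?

3

Occupied neighbors of (1,0): (0,0)=P, (0,1)=P, (1,1)=Q, (2,1)=P.
Same type (P): 3 of 4.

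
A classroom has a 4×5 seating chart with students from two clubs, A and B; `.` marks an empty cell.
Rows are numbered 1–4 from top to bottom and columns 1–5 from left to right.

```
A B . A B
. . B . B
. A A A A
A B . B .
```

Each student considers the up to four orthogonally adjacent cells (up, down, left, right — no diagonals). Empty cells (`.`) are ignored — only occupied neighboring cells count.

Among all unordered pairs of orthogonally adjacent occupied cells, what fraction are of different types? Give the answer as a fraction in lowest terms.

Scan each occupied cell's neighbors to the right and below so each pair is counted once.
Row 1: A(1,1)–B(1,2)≠ A(1,4)–B(1,5)≠ B(1,5)–B(2,5)=  → 2/3 unlike.
Row 2: B(2,3)–A(3,3)≠ B(2,5)–A(3,5)≠  → 2/2 unlike.
Row 3: A(3,2)–A(3,3)= A(3,2)–B(4,2)≠ A(3,3)–A(3,4)= A(3,4)–A(3,5)= A(3,4)–B(4,4)≠  → 2/5 unlike.
Row 4: A(4,1)–B(4,2)≠  → 1/1 unlike.
Total adjacent occupied pairs: 11; unlike-type pairs: 7.
7/11 is already in lowest terms.

7/11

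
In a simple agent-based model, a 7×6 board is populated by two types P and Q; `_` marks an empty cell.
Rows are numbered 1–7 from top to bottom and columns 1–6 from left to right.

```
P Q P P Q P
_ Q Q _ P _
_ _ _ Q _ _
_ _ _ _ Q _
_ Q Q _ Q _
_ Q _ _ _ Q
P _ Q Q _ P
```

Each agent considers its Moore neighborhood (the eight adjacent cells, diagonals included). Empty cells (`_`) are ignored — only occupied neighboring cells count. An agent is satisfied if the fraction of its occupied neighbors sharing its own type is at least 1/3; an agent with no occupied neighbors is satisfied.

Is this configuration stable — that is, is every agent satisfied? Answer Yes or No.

No

Row 1: (1,1)P 0/2 not · (1,2)Q 2/4 satisfied · (1,3)P 1/4 not · (1,4)P 2/4 satisfied · (1,5)Q 0/3 not · (1,6)P 1/2 satisfied
Row 2: (2,2)Q 2/4 satisfied · (2,3)Q 3/5 satisfied · (2,5)P 2/4 satisfied
Row 3: (3,4)Q 2/3 satisfied
Row 4: (4,5)Q 2/2 satisfied
Row 5: (5,2)Q 2/2 satisfied · (5,3)Q 2/2 satisfied · (5,5)Q 2/2 satisfied
Row 6: (6,2)Q 3/4 satisfied · (6,6)Q 1/2 satisfied
Row 7: (7,1)P 0/1 not · (7,3)Q 2/2 satisfied · (7,4)Q 1/1 satisfied · (7,6)P 0/1 not
For instance (1,1) has only 0/2 same-type neighbors, below 1/3.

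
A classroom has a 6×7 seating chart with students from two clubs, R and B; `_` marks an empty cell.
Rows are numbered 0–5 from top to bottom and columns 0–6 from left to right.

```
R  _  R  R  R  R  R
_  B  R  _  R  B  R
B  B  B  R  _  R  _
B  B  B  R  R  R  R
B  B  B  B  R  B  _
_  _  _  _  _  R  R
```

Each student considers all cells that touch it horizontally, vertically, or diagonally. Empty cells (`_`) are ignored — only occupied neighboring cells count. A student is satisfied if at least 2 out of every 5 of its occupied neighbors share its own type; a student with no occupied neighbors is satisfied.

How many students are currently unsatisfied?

3

(0,0)R 0/1 unhappy
(0,2)R 2/3 ok
(0,3)R 4/4 ok
(0,4)R 3/4 ok
(0,5)R 4/5 ok
(0,6)R 2/3 ok
(1,1)B 3/6 ok
(1,2)R 3/6 ok
(1,4)R 5/6 ok
(1,5)B 0/6 unhappy
(1,6)R 3/4 ok
(2,0)B 4/4 ok
(2,1)B 6/7 ok
(2,2)B 4/7 ok
(2,3)R 4/6 ok
(2,5)R 5/6 ok
(3,0)B 5/5 ok
(3,1)B 8/8 ok
(3,2)B 6/8 ok
(3,3)R 3/7 ok
(3,4)R 5/7 ok
(3,5)R 4/5 ok
(3,6)R 2/3 ok
(4,0)B 3/3 ok
(4,1)B 5/5 ok
(4,2)B 4/5 ok
(4,3)B 2/5 ok
(4,4)R 4/6 ok
(4,5)B 0/6 unhappy
(5,5)R 2/3 ok
(5,6)R 1/2 ok
Unsatisfied: (0,0), (1,5), (4,5) — 3 in total.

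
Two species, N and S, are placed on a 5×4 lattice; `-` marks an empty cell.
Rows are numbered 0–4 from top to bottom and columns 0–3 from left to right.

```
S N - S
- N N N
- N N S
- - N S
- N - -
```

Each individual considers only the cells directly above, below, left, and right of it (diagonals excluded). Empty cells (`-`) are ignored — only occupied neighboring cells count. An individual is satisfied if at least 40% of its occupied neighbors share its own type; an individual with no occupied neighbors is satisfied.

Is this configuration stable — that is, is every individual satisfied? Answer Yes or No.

No

Row 0: (0,0)S 0/1 not · (0,1)N 1/2 satisfied · (0,3)S 0/1 not
Row 1: (1,1)N 3/3 satisfied · (1,2)N 3/3 satisfied · (1,3)N 1/3 not
Row 2: (2,1)N 2/2 satisfied · (2,2)N 3/4 satisfied · (2,3)S 1/3 not
Row 3: (3,2)N 1/2 satisfied · (3,3)S 1/2 satisfied
Row 4: (4,1)N 0/0 satisfied
For instance (0,0) has only 0/1 same-type neighbors, below 2/5.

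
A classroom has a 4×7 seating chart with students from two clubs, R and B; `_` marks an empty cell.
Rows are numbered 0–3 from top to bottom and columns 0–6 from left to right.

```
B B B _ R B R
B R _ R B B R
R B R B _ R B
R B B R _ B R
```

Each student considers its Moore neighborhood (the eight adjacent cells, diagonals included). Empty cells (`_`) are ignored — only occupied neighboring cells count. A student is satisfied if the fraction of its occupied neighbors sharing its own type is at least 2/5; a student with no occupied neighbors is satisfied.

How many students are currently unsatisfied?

9

Row 0: (0,0)B 2/3 ok · (0,1)B 3/4 ok · (0,2)B 1/3 unhappy · (0,4)R 1/4 unhappy · (0,5)B 2/5 ok · (0,6)R 1/3 unhappy
Row 1: (1,0)B 3/5 ok · (1,1)R 2/7 unhappy · (1,3)R 2/5 ok · (1,4)B 3/6 ok · (1,5)B 3/7 ok · (1,6)R 2/5 ok
Row 2: (2,0)R 2/5 ok · (2,1)B 3/7 ok · (2,2)R 3/7 ok · (2,3)B 2/5 ok · (2,5)R 2/6 unhappy · (2,6)B 2/5 ok
Row 3: (3,0)R 1/3 unhappy · (3,1)B 2/5 ok · (3,2)B 3/5 ok · (3,3)R 1/3 unhappy · (3,5)B 1/3 unhappy · (3,6)R 1/3 unhappy
Unsatisfied: (0,2), (0,4), (0,6), (1,1), (2,5), (3,0), (3,3), (3,5), (3,6) — 9 in total.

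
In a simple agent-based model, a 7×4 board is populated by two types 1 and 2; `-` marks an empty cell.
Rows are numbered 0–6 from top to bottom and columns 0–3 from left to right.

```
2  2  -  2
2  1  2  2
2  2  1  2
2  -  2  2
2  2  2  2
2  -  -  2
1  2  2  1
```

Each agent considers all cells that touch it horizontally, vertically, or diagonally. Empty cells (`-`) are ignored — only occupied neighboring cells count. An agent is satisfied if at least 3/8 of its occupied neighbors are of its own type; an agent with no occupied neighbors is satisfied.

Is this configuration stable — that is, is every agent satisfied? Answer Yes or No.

No

(0,0)2 2/3 ok
(0,1)2 3/4 ok
(0,3)2 2/2 ok
(1,0)2 4/5 ok
(1,1)1 1/7 unhappy
(1,2)2 5/7 ok
(1,3)2 3/4 ok
(2,0)2 3/4 ok
(2,1)2 5/7 ok
(2,2)1 1/7 unhappy
(2,3)2 4/5 ok
(3,0)2 4/4 ok
(3,2)2 6/7 ok
(3,3)2 4/5 ok
(4,0)2 3/3 ok
(4,1)2 5/5 ok
(4,2)2 5/5 ok
(4,3)2 4/4 ok
(5,0)2 3/4 ok
(5,3)2 3/4 ok
(6,0)1 0/2 unhappy
(6,1)2 2/3 ok
(6,2)2 2/3 ok
(6,3)1 0/2 unhappy
For instance (1,1) has only 1/7 same-type neighbors, below 3/8.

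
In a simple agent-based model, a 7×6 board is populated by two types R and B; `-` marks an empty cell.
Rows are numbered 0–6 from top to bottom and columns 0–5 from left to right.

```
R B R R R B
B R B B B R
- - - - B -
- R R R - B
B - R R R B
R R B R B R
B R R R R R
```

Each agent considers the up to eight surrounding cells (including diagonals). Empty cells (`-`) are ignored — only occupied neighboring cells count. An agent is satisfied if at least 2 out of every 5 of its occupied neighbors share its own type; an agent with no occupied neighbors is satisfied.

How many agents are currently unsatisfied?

8

Row 0: (0,0)R 1/3 not · (0,1)B 2/5 satisfied · (0,2)R 2/5 satisfied · (0,3)R 2/5 satisfied · (0,4)R 2/5 satisfied · (0,5)B 1/3 not
Row 1: (1,0)B 1/3 not · (1,1)R 2/5 satisfied · (1,2)B 2/5 satisfied · (1,3)B 3/6 satisfied · (1,4)B 3/6 satisfied · (1,5)R 1/4 not
Row 2: (2,4)B 3/5 satisfied
Row 3: (3,1)R 2/3 satisfied · (3,2)R 4/4 satisfied · (3,3)R 4/5 satisfied · (3,5)B 2/3 satisfied
Row 4: (4,0)B 0/3 not · (4,2)R 6/7 satisfied · (4,3)R 5/7 satisfied · (4,4)R 4/7 satisfied · (4,5)B 2/4 satisfied
Row 5: (5,0)R 2/4 satisfied · (5,1)R 4/7 satisfied · (5,2)B 0/7 not · (5,3)R 6/8 satisfied · (5,4)B 1/8 not · (5,5)R 3/5 satisfied
Row 6: (6,0)B 0/3 not · (6,1)R 3/5 satisfied · (6,2)R 4/5 satisfied · (6,3)R 3/5 satisfied · (6,4)R 4/5 satisfied · (6,5)R 2/3 satisfied
Unsatisfied: (0,0), (0,5), (1,0), (1,5), (4,0), (5,2), (5,4), (6,0) — 8 in total.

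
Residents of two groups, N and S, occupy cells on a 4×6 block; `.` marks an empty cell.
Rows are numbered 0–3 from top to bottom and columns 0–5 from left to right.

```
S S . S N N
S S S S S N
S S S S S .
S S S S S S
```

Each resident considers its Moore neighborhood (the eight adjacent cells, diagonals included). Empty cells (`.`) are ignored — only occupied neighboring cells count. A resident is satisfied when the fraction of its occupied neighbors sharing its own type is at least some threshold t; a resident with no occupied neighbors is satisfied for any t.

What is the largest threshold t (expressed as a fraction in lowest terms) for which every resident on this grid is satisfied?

2/5

Row 0: (0,0)S 3/3 · (0,1)S 4/4 · (0,3)S 3/4 · (0,4)N 2/5 · (0,5)N 2/3
Row 1: (1,0)S 5/5 · (1,1)S 7/7 · (1,2)S 7/7 · (1,3)S 6/7 · (1,4)S 4/7 · (1,5)N 2/4
Row 2: (2,0)S 5/5 · (2,1)S 8/8 · (2,2)S 8/8 · (2,3)S 8/8 · (2,4)S 6/7
Row 3: (3,0)S 3/3 · (3,1)S 5/5 · (3,2)S 5/5 · (3,3)S 5/5 · (3,4)S 4/4 · (3,5)S 2/2
The smallest same-type fraction is 2/5 at (0,4), which reduces to 2/5. Any threshold above that leaves this resident unsatisfied.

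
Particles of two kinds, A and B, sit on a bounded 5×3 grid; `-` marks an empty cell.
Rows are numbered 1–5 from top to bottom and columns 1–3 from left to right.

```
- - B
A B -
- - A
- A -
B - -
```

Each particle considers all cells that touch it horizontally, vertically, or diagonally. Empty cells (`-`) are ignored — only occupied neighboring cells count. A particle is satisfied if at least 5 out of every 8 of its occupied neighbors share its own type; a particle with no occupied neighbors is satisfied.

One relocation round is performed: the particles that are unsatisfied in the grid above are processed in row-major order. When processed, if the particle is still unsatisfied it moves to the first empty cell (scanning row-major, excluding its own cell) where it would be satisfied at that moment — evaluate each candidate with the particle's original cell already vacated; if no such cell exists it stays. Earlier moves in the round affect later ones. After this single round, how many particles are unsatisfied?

Initially unsatisfied (in order): (2,1), (2,2), (3,3), (4,2), (5,1).
  (2,1) → (3,2).
  (2,2) → (1,1).
  (3,3): now satisfied by earlier moves; stays.
  (4,2): now satisfied by earlier moves; stays.
  (5,1) → (1,2).
Resulting grid:
B B B
- - -
- A A
- A -
- - -
All satisfied now.

0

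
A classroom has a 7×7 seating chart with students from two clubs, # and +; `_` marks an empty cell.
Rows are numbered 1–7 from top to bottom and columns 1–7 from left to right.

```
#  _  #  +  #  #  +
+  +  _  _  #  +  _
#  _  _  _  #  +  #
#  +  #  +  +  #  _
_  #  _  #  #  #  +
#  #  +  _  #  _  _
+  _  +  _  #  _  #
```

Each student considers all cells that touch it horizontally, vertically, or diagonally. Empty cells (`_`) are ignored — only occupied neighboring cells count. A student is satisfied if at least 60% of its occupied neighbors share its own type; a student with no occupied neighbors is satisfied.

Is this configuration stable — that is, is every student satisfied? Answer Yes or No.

No

(1,1)# 0/2 unhappy
(1,3)# 0/2 unhappy
(1,4)+ 0/3 unhappy
(1,5)# 2/4 unhappy
(1,6)# 2/4 unhappy
(1,7)+ 1/2 unhappy
(2,1)+ 1/3 unhappy
(2,2)+ 1/4 unhappy
(2,5)# 3/6 unhappy
(2,6)+ 2/7 unhappy
(3,1)# 1/4 unhappy
(3,5)# 2/6 unhappy
(3,6)+ 2/6 unhappy
(3,7)# 1/3 unhappy
(4,1)# 2/3 ok
(4,2)+ 0/4 unhappy
(4,3)# 2/4 unhappy
(4,4)+ 1/5 unhappy
(4,5)+ 2/7 unhappy
(4,6)# 4/7 unhappy
(5,2)# 4/6 ok
(5,4)# 3/6 unhappy
(5,5)# 4/6 ok
(5,6)# 3/5 ok
(5,7)+ 0/2 unhappy
(6,1)# 2/3 ok
(6,2)# 2/5 unhappy
(6,3)+ 1/4 unhappy
(6,5)# 4/4 ok
(7,1)+ 0/2 unhappy
(7,3)+ 1/2 unhappy
(7,5)# 1/1 ok
(7,7)# 0/0 ok
For instance (1,1) has only 0/2 same-type neighbors, below 3/5.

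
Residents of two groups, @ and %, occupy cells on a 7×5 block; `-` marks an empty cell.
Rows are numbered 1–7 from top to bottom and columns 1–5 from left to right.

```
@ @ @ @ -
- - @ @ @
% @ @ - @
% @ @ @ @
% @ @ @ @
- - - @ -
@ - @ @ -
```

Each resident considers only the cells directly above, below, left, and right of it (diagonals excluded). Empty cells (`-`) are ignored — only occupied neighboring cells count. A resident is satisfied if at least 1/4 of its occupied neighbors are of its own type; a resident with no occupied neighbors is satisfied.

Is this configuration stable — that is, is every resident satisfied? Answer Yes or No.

Yes

(1,1)@ 1/1 satisfied
(1,2)@ 2/2 satisfied
(1,3)@ 3/3 satisfied
(1,4)@ 2/2 satisfied
(2,3)@ 3/3 satisfied
(2,4)@ 3/3 satisfied
(2,5)@ 2/2 satisfied
(3,1)% 1/2 satisfied
(3,2)@ 2/3 satisfied
(3,3)@ 3/3 satisfied
(3,5)@ 2/2 satisfied
(4,1)% 2/3 satisfied
(4,2)@ 3/4 satisfied
(4,3)@ 4/4 satisfied
(4,4)@ 3/3 satisfied
(4,5)@ 3/3 satisfied
(5,1)% 1/2 satisfied
(5,2)@ 2/3 satisfied
(5,3)@ 3/3 satisfied
(5,4)@ 4/4 satisfied
(5,5)@ 2/2 satisfied
(6,4)@ 2/2 satisfied
(7,1)@ 0/0 satisfied
(7,3)@ 1/1 satisfied
(7,4)@ 2/2 satisfied
All meet the threshold, so the configuration is stable.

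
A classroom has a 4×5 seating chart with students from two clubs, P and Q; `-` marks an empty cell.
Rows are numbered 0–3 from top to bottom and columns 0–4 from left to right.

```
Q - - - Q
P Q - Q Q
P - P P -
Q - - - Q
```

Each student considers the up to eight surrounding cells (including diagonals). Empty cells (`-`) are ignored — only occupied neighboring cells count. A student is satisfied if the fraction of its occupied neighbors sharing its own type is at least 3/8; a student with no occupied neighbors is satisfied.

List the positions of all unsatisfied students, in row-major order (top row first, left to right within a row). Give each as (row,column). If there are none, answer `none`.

(1,0), (1,1), (2,0), (2,2), (2,3), (3,0), (3,4)

Row 0: (0,0)Q 1/2 satisfied · (0,4)Q 2/2 satisfied
Row 1: (1,0)P 1/3 not · (1,1)Q 1/4 not · (1,3)Q 2/4 satisfied · (1,4)Q 2/3 satisfied
Row 2: (2,0)P 1/3 not · (2,2)P 1/3 not · (2,3)P 1/4 not
Row 3: (3,0)Q 0/1 not · (3,4)Q 0/1 not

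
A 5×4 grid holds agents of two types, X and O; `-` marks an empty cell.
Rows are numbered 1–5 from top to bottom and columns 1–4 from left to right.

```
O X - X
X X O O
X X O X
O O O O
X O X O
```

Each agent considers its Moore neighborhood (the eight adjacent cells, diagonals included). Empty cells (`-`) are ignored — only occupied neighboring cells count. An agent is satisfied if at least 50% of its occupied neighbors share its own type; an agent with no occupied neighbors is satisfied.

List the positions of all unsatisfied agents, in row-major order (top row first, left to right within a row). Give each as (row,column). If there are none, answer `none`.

(1,1), (1,4), (2,3), (3,2), (3,4), (4,1), (5,1), (5,3)

(1,1)O 0/3 ✗
(1,2)X 2/4 ✓
(1,4)X 0/2 ✗
(2,1)X 4/5 ✓
(2,2)X 4/7 ✓
(2,3)O 2/7 ✗
(2,4)O 2/4 ✓
(3,1)X 3/5 ✓
(3,2)X 3/8 ✗
(3,3)O 5/8 ✓
(3,4)X 0/5 ✗
(4,1)O 2/5 ✗
(4,2)O 4/8 ✓
(4,3)O 5/8 ✓
(4,4)O 3/5 ✓
(5,1)X 0/3 ✗
(5,2)O 3/5 ✓
(5,3)X 0/5 ✗
(5,4)O 2/3 ✓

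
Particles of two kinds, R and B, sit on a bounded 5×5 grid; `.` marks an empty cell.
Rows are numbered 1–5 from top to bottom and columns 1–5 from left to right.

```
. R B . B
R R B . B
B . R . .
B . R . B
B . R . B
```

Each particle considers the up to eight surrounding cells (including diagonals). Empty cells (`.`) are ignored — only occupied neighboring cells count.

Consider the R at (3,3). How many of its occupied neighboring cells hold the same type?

Occupied neighbors of (3,3): (2,2)=R, (2,3)=B, (4,3)=R.
Same type (R): 2 of 3.

2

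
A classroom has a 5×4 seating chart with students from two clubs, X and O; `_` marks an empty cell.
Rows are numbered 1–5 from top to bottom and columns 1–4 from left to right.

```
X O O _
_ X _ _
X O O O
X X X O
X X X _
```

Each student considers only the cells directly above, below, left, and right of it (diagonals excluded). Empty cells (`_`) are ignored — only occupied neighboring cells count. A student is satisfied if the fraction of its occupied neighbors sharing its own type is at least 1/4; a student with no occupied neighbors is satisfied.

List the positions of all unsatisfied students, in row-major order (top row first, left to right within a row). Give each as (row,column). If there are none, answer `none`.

(1,1), (2,2)

Row 1: (1,1)X 0/1 not · (1,2)O 1/3 satisfied · (1,3)O 1/1 satisfied
Row 2: (2,2)X 0/2 not
Row 3: (3,1)X 1/2 satisfied · (3,2)O 1/4 satisfied · (3,3)O 2/3 satisfied · (3,4)O 2/2 satisfied
Row 4: (4,1)X 3/3 satisfied · (4,2)X 3/4 satisfied · (4,3)X 2/4 satisfied · (4,4)O 1/2 satisfied
Row 5: (5,1)X 2/2 satisfied · (5,2)X 3/3 satisfied · (5,3)X 2/2 satisfied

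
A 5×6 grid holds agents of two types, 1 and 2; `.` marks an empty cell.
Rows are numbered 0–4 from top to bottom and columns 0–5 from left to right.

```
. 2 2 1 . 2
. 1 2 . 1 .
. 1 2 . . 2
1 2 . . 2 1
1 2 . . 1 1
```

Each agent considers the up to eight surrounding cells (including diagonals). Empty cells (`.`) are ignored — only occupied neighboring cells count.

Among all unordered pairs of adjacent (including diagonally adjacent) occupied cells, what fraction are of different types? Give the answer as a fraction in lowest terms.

19/33

Scan each occupied cell's neighbors to the right and below (and the two forward diagonals) so each pair is counted once.
Row 0: 2(0,1)–2(0,2)= 2(0,1)–1(1,1)≠ 2(0,1)–2(1,2)= 2(0,2)–1(0,3)≠ 2(0,2)–2(1,2)= 2(0,2)–1(1,1)≠ 1(0,3)–1(1,4)= 1(0,3)–2(1,2)≠ 2(0,5)–1(1,4)≠  → 5/9 unlike.
Row 1: 1(1,1)–2(1,2)≠ 1(1,1)–1(2,1)= 1(1,1)–2(2,2)≠ 2(1,2)–2(2,2)= 2(1,2)–1(2,1)≠ 1(1,4)–2(2,5)≠  → 4/6 unlike.
Row 2: 1(2,1)–2(2,2)≠ 1(2,1)–2(3,1)≠ 1(2,1)–1(3,0)= 2(2,2)–2(3,1)= 2(2,5)–1(3,5)≠ 2(2,5)–2(3,4)=  → 3/6 unlike.
Row 3: 1(3,0)–2(3,1)≠ 1(3,0)–1(4,0)= 1(3,0)–2(4,1)≠ 2(3,1)–2(4,1)= 2(3,1)–1(4,0)≠ 2(3,4)–1(3,5)≠ 2(3,4)–1(4,4)≠ 2(3,4)–1(4,5)≠ 1(3,5)–1(4,5)= 1(3,5)–1(4,4)=  → 6/10 unlike.
Row 4: 1(4,0)–2(4,1)≠ 1(4,4)–1(4,5)=  → 1/2 unlike.
Total adjacent occupied pairs: 33; unlike-type pairs: 19.
19/33 is already in lowest terms.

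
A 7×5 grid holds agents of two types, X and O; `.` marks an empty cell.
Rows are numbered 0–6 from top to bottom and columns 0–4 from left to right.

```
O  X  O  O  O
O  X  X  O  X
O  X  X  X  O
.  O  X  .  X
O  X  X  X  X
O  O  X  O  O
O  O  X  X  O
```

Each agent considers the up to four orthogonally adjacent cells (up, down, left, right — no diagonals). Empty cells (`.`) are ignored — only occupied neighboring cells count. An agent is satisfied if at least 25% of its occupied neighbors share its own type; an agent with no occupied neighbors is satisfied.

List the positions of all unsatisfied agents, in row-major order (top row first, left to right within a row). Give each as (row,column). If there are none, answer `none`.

(1,4), (2,4), (3,1)

(0,0)O 1/2 ✓
(0,1)X 1/3 ✓
(0,2)O 1/3 ✓
(0,3)O 3/3 ✓
(0,4)O 1/2 ✓
(1,0)O 2/3 ✓
(1,1)X 3/4 ✓
(1,2)X 2/4 ✓
(1,3)O 1/4 ✓
(1,4)X 0/3 ✗
(2,0)O 1/2 ✓
(2,1)X 2/4 ✓
(2,2)X 4/4 ✓
(2,3)X 1/3 ✓
(2,4)O 0/3 ✗
(3,1)O 0/3 ✗
(3,2)X 2/3 ✓
(3,4)X 1/2 ✓
(4,0)O 1/2 ✓
(4,1)X 1/4 ✓
(4,2)X 4/4 ✓
(4,3)X 2/3 ✓
(4,4)X 2/3 ✓
(5,0)O 3/3 ✓
(5,1)O 2/4 ✓
(5,2)X 2/4 ✓
(5,3)O 1/4 ✓
(5,4)O 2/3 ✓
(6,0)O 2/2 ✓
(6,1)O 2/3 ✓
(6,2)X 2/3 ✓
(6,3)X 1/3 ✓
(6,4)O 1/2 ✓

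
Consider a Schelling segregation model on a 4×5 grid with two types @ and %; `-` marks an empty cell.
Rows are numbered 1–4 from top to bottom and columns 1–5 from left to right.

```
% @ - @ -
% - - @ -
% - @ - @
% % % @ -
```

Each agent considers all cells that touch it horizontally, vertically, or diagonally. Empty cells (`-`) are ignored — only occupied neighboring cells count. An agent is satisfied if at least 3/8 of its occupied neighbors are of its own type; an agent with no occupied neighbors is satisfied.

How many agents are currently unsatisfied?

Row 1: (1,1)% 1/2 ok · (1,2)@ 0/2 unhappy · (1,4)@ 1/1 ok
Row 2: (2,1)% 2/3 ok · (2,4)@ 3/3 ok
Row 3: (3,1)% 3/3 ok · (3,3)@ 2/4 ok · (3,5)@ 2/2 ok
Row 4: (4,1)% 2/2 ok · (4,2)% 3/4 ok · (4,3)% 1/3 unhappy · (4,4)@ 2/3 ok
Unsatisfied: (1,2), (4,3) — 2 in total.

2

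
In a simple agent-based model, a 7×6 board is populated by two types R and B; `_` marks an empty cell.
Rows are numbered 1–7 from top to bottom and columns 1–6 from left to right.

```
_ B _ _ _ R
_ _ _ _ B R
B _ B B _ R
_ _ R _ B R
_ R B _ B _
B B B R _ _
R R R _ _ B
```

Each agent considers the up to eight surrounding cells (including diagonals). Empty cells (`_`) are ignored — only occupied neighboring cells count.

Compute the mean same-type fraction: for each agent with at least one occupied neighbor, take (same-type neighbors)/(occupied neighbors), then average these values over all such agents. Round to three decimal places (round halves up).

0.404

Row 1: (1,2)B — no occupied neighbors · (1,6)R 1/2
Row 2: (2,5)B 1/4 · (2,6)R 2/3
Row 3: (3,1)B — no occupied neighbors · (3,3)B 1/2 · (3,4)B 3/4 · (3,6)R 2/4
Row 4: (4,3)R 1/4 · (4,5)B 2/4 · (4,6)R 1/3
Row 5: (5,2)R 1/5 · (5,3)B 2/5 · (5,5)B 1/3
Row 6: (6,1)B 1/4 · (6,2)B 3/7 · (6,3)B 2/6 · (6,4)R 1/4
Row 7: (7,1)R 1/3 · (7,2)R 2/5 · (7,3)R 2/4 · (7,6)B — no occupied neighbors
Sum over 19 agents: 1/2 + 1/4 + 2/3 + 1/2 + 3/4 + 2/4 + 1/4 + 2/4 + 1/3 + 1/5 + 2/5 + 1/3 + 1/4 + 3/7 + 2/6 + 1/4 + 1/3 + 2/5 + 2/4 = 215/28; mean = 215/28 ÷ 19 = 215/532 = 0.404135… → 0.404.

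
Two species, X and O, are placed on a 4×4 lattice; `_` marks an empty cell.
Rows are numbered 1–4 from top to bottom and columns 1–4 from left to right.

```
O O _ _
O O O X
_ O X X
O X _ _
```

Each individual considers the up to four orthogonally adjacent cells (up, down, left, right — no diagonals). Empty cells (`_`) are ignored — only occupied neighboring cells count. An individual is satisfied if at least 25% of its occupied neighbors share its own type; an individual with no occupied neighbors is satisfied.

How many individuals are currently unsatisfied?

Row 1: (1,1)O 2/2 satisfied · (1,2)O 2/2 satisfied
Row 2: (2,1)O 2/2 satisfied · (2,2)O 4/4 satisfied · (2,3)O 1/3 satisfied · (2,4)X 1/2 satisfied
Row 3: (3,2)O 1/3 satisfied · (3,3)X 1/3 satisfied · (3,4)X 2/2 satisfied
Row 4: (4,1)O 0/1 not · (4,2)X 0/2 not
Unsatisfied: (4,1), (4,2) — 2 in total.

2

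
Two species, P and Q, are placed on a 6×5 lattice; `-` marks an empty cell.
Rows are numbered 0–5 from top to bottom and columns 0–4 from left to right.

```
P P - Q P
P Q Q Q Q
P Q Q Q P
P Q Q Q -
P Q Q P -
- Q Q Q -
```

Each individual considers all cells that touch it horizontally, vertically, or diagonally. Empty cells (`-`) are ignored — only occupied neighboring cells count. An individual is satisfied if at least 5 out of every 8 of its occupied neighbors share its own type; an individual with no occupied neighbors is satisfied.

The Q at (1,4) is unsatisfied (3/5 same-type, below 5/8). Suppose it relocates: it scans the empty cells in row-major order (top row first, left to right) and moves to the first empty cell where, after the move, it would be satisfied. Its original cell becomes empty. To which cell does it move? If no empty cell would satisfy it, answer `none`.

(0,2)

Vacating (1,4). Empty cells in order:
  (0,2): 4/5 same-type → satisfied — stop here.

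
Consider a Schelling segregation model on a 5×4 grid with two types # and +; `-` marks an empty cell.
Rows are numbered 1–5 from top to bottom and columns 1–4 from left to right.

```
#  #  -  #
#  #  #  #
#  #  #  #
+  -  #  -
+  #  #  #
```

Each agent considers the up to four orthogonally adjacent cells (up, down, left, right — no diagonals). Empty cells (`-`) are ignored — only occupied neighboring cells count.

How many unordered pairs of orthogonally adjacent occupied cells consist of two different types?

Scan each occupied cell's neighbors to the right and below so each pair is counted once.
Row 1: #(1,1)–#(1,2)= #(1,1)–#(2,1)= #(1,2)–#(2,2)= #(1,4)–#(2,4)=  → 0/4 unlike.
Row 2: #(2,1)–#(2,2)= #(2,1)–#(3,1)= #(2,2)–#(2,3)= #(2,2)–#(3,2)= #(2,3)–#(2,4)= #(2,3)–#(3,3)= #(2,4)–#(3,4)=  → 0/7 unlike.
Row 3: #(3,1)–#(3,2)= #(3,1)–+(4,1)≠ #(3,2)–#(3,3)= #(3,3)–#(3,4)= #(3,3)–#(4,3)=  → 1/5 unlike.
Row 4: +(4,1)–+(5,1)= #(4,3)–#(5,3)=  → 0/2 unlike.
Row 5: +(5,1)–#(5,2)≠ #(5,2)–#(5,3)= #(5,3)–#(5,4)=  → 1/3 unlike.
Total adjacent occupied pairs: 21; unlike-type pairs: 2.

2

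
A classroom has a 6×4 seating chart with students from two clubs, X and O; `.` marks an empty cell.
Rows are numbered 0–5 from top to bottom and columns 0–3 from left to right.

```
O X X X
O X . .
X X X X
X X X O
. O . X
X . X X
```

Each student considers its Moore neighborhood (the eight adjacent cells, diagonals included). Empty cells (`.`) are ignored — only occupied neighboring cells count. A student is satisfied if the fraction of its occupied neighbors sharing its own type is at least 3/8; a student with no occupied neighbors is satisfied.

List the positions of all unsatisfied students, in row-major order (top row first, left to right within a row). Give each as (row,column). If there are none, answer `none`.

(0,0), (1,0), (3,3), (4,1), (5,0)

Row 0: (0,0)O 1/3 unhappy · (0,1)X 2/4 ok · (0,2)X 3/3 ok · (0,3)X 1/1 ok
Row 1: (1,0)O 1/5 unhappy · (1,1)X 5/7 ok
Row 2: (2,0)X 4/5 ok · (2,1)X 6/7 ok · (2,2)X 5/6 ok · (2,3)X 2/3 ok
Row 3: (3,0)X 3/4 ok · (3,1)X 5/6 ok · (3,2)X 5/7 ok · (3,3)O 0/4 unhappy
Row 4: (4,1)O 0/5 unhappy · (4,3)X 3/4 ok
Row 5: (5,0)X 0/1 unhappy · (5,2)X 2/3 ok · (5,3)X 2/2 ok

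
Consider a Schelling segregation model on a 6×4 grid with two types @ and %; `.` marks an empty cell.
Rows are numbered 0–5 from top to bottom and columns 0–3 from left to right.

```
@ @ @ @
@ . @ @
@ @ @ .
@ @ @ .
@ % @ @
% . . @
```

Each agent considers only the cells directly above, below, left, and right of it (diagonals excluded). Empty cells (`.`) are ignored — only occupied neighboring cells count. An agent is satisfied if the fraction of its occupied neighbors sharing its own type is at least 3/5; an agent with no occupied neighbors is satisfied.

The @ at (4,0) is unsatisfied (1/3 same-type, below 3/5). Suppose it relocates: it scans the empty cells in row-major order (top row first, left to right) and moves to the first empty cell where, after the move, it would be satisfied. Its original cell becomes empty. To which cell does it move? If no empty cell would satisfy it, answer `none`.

(1,1)

Vacating (4,0). Empty cells in order:
  (1,1): 4/4 same-type → satisfied — stop here.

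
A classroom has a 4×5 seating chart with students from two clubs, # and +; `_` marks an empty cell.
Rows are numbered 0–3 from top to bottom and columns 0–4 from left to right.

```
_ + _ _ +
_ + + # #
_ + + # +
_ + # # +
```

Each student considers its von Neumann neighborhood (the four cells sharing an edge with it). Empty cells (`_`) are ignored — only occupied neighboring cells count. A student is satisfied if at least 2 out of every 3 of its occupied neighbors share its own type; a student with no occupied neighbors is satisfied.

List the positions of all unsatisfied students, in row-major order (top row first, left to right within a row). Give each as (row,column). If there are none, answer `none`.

(0,4), (1,4), (2,2), (2,3), (2,4), (3,1), (3,2), (3,4)

(0,1)+ 1/1 ✓
(0,4)+ 0/1 ✗
(1,1)+ 3/3 ✓
(1,2)+ 2/3 ✓
(1,3)# 2/3 ✓
(1,4)# 1/3 ✗
(2,1)+ 3/3 ✓
(2,2)+ 2/4 ✗
(2,3)# 2/4 ✗
(2,4)+ 1/3 ✗
(3,1)+ 1/2 ✗
(3,2)# 1/3 ✗
(3,3)# 2/3 ✓
(3,4)+ 1/2 ✗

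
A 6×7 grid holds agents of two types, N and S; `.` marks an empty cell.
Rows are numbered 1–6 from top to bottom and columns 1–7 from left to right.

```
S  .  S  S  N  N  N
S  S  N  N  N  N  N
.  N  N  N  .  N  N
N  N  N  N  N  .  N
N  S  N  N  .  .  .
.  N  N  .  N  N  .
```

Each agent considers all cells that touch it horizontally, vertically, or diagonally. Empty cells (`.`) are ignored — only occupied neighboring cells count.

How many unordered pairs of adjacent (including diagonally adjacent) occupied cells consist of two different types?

Scan each occupied cell's neighbors to the right and below (and the two forward diagonals) so each pair is counted once.
Row 1: S(1,1)–S(2,1)= S(1,1)–S(2,2)= S(1,3)–S(1,4)= S(1,3)–N(2,3)≠ S(1,3)–N(2,4)≠ S(1,3)–S(2,2)= S(1,4)–N(1,5)≠ S(1,4)–N(2,4)≠ S(1,4)–N(2,5)≠ S(1,4)–N(2,3)≠ N(1,5)–N(1,6)= N(1,5)–N(2,5)= N(1,5)–N(2,6)= N(1,5)–N(2,4)= N(1,6)–N(1,7)= N(1,6)–N(2,6)= N(1,6)–N(2,7)= N(1,6)–N(2,5)= N(1,7)–N(2,7)= N(1,7)–N(2,6)=  → 6/20 unlike.
Row 2: S(2,1)–S(2,2)= S(2,1)–N(3,2)≠ S(2,2)–N(2,3)≠ S(2,2)–N(3,2)≠ S(2,2)–N(3,3)≠ N(2,3)–N(2,4)= N(2,3)–N(3,3)= N(2,3)–N(3,4)= N(2,3)–N(3,2)= N(2,4)–N(2,5)= N(2,4)–N(3,4)= N(2,4)–N(3,3)= N(2,5)–N(2,6)= N(2,5)–N(3,6)= N(2,5)–N(3,4)= N(2,6)–N(2,7)= N(2,6)–N(3,6)= N(2,6)–N(3,7)= N(2,7)–N(3,7)= N(2,7)–N(3,6)=  → 4/20 unlike.
Row 3: N(3,2)–N(3,3)= N(3,2)–N(4,2)= N(3,2)–N(4,3)= N(3,2)–N(4,1)= N(3,3)–N(3,4)= N(3,3)–N(4,3)= N(3,3)–N(4,4)= N(3,3)–N(4,2)= N(3,4)–N(4,4)= N(3,4)–N(4,5)= N(3,4)–N(4,3)= N(3,6)–N(3,7)= N(3,6)–N(4,7)= N(3,6)–N(4,5)= N(3,7)–N(4,7)=  → 0/15 unlike.
Row 4: N(4,1)–N(4,2)= N(4,1)–N(5,1)= N(4,1)–S(5,2)≠ N(4,2)–N(4,3)= N(4,2)–S(5,2)≠ N(4,2)–N(5,3)= N(4,2)–N(5,1)= N(4,3)–N(4,4)= N(4,3)–N(5,3)= N(4,3)–N(5,4)= N(4,3)–S(5,2)≠ N(4,4)–N(4,5)= N(4,4)–N(5,4)= N(4,4)–N(5,3)= N(4,5)–N(5,4)=  → 3/15 unlike.
Row 5: N(5,1)–S(5,2)≠ N(5,1)–N(6,2)= S(5,2)–N(5,3)≠ S(5,2)–N(6,2)≠ S(5,2)–N(6,3)≠ N(5,3)–N(5,4)= N(5,3)–N(6,3)= N(5,3)–N(6,2)= N(5,4)–N(6,5)= N(5,4)–N(6,3)=  → 4/10 unlike.
Row 6: N(6,2)–N(6,3)= N(6,5)–N(6,6)=  → 0/2 unlike.
Total adjacent occupied pairs: 82; unlike-type pairs: 17.

17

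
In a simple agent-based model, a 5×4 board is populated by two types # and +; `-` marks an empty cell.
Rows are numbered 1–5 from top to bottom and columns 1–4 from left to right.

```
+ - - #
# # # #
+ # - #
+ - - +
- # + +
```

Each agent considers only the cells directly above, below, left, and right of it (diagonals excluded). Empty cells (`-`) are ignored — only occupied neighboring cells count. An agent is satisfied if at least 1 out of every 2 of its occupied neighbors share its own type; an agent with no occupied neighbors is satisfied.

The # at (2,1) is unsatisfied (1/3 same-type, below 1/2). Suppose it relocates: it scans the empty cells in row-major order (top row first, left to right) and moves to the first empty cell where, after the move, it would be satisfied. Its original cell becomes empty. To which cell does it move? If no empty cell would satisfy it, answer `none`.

Vacating (2,1). Empty cells in order:
  (1,2): 1/2 same-type → satisfied — stop here.

(1,2)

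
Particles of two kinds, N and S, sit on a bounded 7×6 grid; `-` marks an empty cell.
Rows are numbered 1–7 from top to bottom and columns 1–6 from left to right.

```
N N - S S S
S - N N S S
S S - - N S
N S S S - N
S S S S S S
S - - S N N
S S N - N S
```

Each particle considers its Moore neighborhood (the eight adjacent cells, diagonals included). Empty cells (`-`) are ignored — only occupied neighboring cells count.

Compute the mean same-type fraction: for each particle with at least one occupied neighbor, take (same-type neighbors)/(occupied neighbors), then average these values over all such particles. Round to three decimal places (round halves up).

(1,1)N 1/2
(1,2)N 2/3
(1,4)S 2/4
(1,5)S 4/5
(1,6)S 3/3
(2,1)S 2/4
(2,3)N 2/4
(2,4)N 2/5
(2,5)S 5/7
(2,6)S 4/5
(3,1)S 3/4
(3,2)S 4/6
(3,5)N 2/6
(3,6)S 2/4
(4,1)N 0/5
(4,2)S 6/7
(4,3)S 6/6
(4,4)S 4/5
(4,6)N 1/4
(5,1)S 3/4
(5,2)S 5/6
(5,3)S 6/6
(5,4)S 5/6
(5,5)S 4/7
(5,6)S 1/4
(6,1)S 4/4
(6,4)S 3/6
(6,5)N 2/7
(6,6)N 2/5
(7,1)S 2/2
(7,2)S 2/3
(7,3)N 0/2
(7,5)N 2/4
(7,6)S 0/3
Sum over 34 particles: 1/2 + 2/3 + 2/4 + 4/5 + 3/3 + 2/4 + 2/4 + 2/5 + 5/7 + 4/5 + 3/4 + 4/6 + 2/6 + 2/4 + 0/5 + 6/7 + 6/6 + 4/5 + 1/4 + 3/4 + 5/6 + 6/6 + 5/6 + 4/7 + 1/4 + 4/4 + 3/6 + 2/7 + 2/5 + 2/2 + 2/3 + 0/2 + 2/4 + 0/3 = 1409/70; mean = 1409/70 ÷ 34 = 1409/2380 = 0.592016… → 0.592.

0.592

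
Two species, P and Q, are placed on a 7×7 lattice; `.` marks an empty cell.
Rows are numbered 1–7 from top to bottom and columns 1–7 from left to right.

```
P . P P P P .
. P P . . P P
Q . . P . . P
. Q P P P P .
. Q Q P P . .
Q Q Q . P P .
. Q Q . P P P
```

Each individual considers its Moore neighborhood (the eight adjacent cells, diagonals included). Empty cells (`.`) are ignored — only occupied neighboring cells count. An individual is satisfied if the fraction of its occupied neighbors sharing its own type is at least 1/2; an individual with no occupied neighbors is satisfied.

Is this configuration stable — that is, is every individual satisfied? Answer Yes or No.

Row 1: (1,1)P 1/1 ✓ · (1,3)P 3/3 ✓ · (1,4)P 3/3 ✓ · (1,5)P 3/3 ✓ · (1,6)P 3/3 ✓
Row 2: (2,2)P 3/4 ✓ · (2,3)P 4/4 ✓ · (2,6)P 4/4 ✓ · (2,7)P 3/3 ✓
Row 3: (3,1)Q 1/2 ✓ · (3,4)P 4/4 ✓ · (3,7)P 3/3 ✓
Row 4: (4,2)Q 3/4 ✓ · (4,3)P 3/6 ✓ · (4,4)P 5/6 ✓ · (4,5)P 5/5 ✓ · (4,6)P 3/3 ✓
Row 5: (5,2)Q 5/6 ✓ · (5,3)Q 4/7 ✓ · (5,4)P 5/7 ✓ · (5,5)P 6/6 ✓
Row 6: (6,1)Q 3/3 ✓ · (6,2)Q 6/6 ✓ · (6,3)Q 5/6 ✓ · (6,5)P 5/5 ✓ · (6,6)P 5/5 ✓
Row 7: (7,2)Q 4/4 ✓ · (7,3)Q 3/3 ✓ · (7,5)P 3/3 ✓ · (7,6)P 4/4 ✓ · (7,7)P 2/2 ✓
All meet the threshold, so the configuration is stable.

Yes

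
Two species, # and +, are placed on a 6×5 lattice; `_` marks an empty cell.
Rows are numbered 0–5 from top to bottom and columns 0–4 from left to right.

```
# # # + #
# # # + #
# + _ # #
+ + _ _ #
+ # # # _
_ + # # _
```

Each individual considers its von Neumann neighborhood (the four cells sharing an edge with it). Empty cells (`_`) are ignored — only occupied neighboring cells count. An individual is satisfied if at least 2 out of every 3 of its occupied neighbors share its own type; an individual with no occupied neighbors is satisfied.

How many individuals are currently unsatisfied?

(0,0)# 2/2 satisfied
(0,1)# 3/3 satisfied
(0,2)# 2/3 satisfied
(0,3)+ 1/3 not
(0,4)# 1/2 not
(1,0)# 3/3 satisfied
(1,1)# 3/4 satisfied
(1,2)# 2/3 satisfied
(1,3)+ 1/4 not
(1,4)# 2/3 satisfied
(2,0)# 1/3 not
(2,1)+ 1/3 not
(2,3)# 1/2 not
(2,4)# 3/3 satisfied
(3,0)+ 2/3 satisfied
(3,1)+ 2/3 satisfied
(3,4)# 1/1 satisfied
(4,0)+ 1/2 not
(4,1)# 1/4 not
(4,2)# 3/3 satisfied
(4,3)# 2/2 satisfied
(5,1)+ 0/2 not
(5,2)# 2/3 satisfied
(5,3)# 2/2 satisfied
Unsatisfied: (0,3), (0,4), (1,3), (2,0), (2,1), (2,3), (4,0), (4,1), (5,1) — 9 in total.

9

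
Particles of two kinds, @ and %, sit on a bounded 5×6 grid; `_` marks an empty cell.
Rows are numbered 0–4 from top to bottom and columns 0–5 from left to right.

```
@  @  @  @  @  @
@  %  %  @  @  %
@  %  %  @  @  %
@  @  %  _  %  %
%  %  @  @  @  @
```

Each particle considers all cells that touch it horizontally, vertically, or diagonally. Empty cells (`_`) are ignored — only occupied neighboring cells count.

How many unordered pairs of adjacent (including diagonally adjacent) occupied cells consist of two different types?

Scan each occupied cell's neighbors to the right and below (and the two forward diagonals) so each pair is counted once.
From row 0: 8 unlike of 21 pairs (running 8/21).
From row 1: 9 unlike of 21 pairs (running 17/42).
From row 2: 10 unlike of 18 pairs (running 27/60).
From row 3: 12 unlike of 16 pairs (running 39/76).
From row 4: 1 unlike of 5 pairs (running 40/81).
Total adjacent occupied pairs: 81; unlike-type pairs: 40.

40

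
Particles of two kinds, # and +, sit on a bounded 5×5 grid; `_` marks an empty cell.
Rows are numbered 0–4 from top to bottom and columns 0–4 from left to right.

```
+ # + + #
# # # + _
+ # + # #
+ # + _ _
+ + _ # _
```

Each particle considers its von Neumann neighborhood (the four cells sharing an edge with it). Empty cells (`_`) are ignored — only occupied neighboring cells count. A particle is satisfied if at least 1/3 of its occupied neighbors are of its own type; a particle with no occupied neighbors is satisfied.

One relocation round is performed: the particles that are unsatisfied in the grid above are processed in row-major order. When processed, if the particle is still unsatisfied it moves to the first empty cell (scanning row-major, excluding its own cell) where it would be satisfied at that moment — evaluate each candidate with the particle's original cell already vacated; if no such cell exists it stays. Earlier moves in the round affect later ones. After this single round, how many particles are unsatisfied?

0

Initially unsatisfied (in order): (0,0), (0,4), (1,2), (2,2), (3,1).
  (0,0) → (1,4).
  (0,4) → (0,0).
  (1,2) → (3,3).
  (2,2): now satisfied by earlier moves; stays.
  (3,1) → (3,4).
Resulting grid:
# # + + _
# # _ + +
+ # + # #
+ _ + # #
+ + _ # _
All satisfied now.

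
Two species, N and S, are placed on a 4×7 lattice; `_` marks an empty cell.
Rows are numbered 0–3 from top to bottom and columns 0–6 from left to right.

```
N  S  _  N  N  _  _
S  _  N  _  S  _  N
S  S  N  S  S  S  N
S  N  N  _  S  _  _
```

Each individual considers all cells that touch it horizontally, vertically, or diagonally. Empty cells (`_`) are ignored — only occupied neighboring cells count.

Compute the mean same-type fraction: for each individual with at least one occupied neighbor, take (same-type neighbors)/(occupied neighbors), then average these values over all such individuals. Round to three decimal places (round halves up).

0.563

Row 0: (0,0)N 0/2 · (0,1)S 1/3 · (0,3)N 2/3 · (0,4)N 1/2
Row 1: (1,0)S 3/4 · (1,2)N 2/5 · (1,4)S 3/5 · (1,6)N 1/2
Row 2: (2,0)S 3/4 · (2,1)S 3/7 · (2,2)N 3/5 · (2,3)S 3/6 · (2,4)S 4/4 · (2,5)S 3/5 · (2,6)N 1/2
Row 3: (3,0)S 2/3 · (3,1)N 2/5 · (3,2)N 2/4 · (3,4)S 3/3
Sum over 19 individuals: 0/2 + 1/3 + 2/3 + 1/2 + 3/4 + 2/5 + 3/5 + 1/2 + 3/4 + 3/7 + 3/5 + 3/6 + 4/4 + 3/5 + 1/2 + 2/3 + 2/5 + 2/4 + 3/3 = 1123/105; mean = 1123/105 ÷ 19 = 1123/1995 = 0.562907… → 0.563.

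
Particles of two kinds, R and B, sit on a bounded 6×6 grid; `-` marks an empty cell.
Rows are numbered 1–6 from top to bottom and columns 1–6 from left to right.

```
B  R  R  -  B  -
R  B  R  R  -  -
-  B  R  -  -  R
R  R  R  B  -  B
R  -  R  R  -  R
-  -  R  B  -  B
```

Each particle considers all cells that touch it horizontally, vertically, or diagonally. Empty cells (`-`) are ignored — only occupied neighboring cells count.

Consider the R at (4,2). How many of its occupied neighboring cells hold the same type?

5

Occupied neighbors of (4,2): (3,2)=B, (3,3)=R, (4,1)=R, (4,3)=R, (5,1)=R, (5,3)=R.
Same type (R): 5 of 6.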